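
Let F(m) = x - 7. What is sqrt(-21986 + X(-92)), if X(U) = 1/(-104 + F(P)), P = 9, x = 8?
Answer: I*sqrt(233249577)/103 ≈ 148.28*I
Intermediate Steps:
F(m) = 1 (F(m) = 8 - 7 = 1)
X(U) = -1/103 (X(U) = 1/(-104 + 1) = 1/(-103) = -1/103)
sqrt(-21986 + X(-92)) = sqrt(-21986 - 1/103) = sqrt(-2264559/103) = I*sqrt(233249577)/103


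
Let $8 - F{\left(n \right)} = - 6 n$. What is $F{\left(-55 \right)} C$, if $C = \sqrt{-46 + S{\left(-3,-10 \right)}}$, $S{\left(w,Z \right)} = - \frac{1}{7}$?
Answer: $- 46 i \sqrt{2261} \approx - 2187.3 i$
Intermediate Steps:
$S{\left(w,Z \right)} = - \frac{1}{7}$ ($S{\left(w,Z \right)} = \left(-1\right) \frac{1}{7} = - \frac{1}{7}$)
$C = \frac{i \sqrt{2261}}{7}$ ($C = \sqrt{-46 - \frac{1}{7}} = \sqrt{- \frac{323}{7}} = \frac{i \sqrt{2261}}{7} \approx 6.7929 i$)
$F{\left(n \right)} = 8 + 6 n$ ($F{\left(n \right)} = 8 - - 6 n = 8 + 6 n$)
$F{\left(-55 \right)} C = \left(8 + 6 \left(-55\right)\right) \frac{i \sqrt{2261}}{7} = \left(8 - 330\right) \frac{i \sqrt{2261}}{7} = - 322 \frac{i \sqrt{2261}}{7} = - 46 i \sqrt{2261}$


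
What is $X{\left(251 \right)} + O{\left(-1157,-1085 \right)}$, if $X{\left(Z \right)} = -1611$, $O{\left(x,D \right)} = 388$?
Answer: $-1223$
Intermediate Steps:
$X{\left(251 \right)} + O{\left(-1157,-1085 \right)} = -1611 + 388 = -1223$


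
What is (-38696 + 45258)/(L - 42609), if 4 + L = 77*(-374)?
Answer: -6562/71411 ≈ -0.091891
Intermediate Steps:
L = -28802 (L = -4 + 77*(-374) = -4 - 28798 = -28802)
(-38696 + 45258)/(L - 42609) = (-38696 + 45258)/(-28802 - 42609) = 6562/(-71411) = 6562*(-1/71411) = -6562/71411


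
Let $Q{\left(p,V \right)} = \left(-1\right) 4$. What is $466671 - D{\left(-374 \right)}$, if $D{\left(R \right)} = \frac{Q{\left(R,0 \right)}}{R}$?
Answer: $\frac{87267475}{187} \approx 4.6667 \cdot 10^{5}$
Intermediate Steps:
$Q{\left(p,V \right)} = -4$
$D{\left(R \right)} = - \frac{4}{R}$
$466671 - D{\left(-374 \right)} = 466671 - - \frac{4}{-374} = 466671 - \left(-4\right) \left(- \frac{1}{374}\right) = 466671 - \frac{2}{187} = \frac{87267475}{187}$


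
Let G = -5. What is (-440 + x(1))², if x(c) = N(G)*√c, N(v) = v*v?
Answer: 172225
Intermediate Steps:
N(v) = v²
x(c) = 25*√c (x(c) = (-5)²*√c = 25*√c)
(-440 + x(1))² = (-440 + 25*√1)² = (-440 + 25*1)² = (-440 + 25)² = (-415)² = 172225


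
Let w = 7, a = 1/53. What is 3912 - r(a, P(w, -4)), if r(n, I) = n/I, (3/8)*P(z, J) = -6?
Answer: 3317377/848 ≈ 3912.0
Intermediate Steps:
a = 1/53 ≈ 0.018868
P(z, J) = -16 (P(z, J) = (8/3)*(-6) = -16)
3912 - r(a, P(w, -4)) = 3912 - 1/(53*(-16)) = 3912 - (-1)/(53*16) = 3912 - 1*(-1/848) = 3912 + 1/848 = 3317377/848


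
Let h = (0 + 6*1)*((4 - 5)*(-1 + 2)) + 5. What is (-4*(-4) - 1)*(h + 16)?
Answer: 225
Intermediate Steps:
h = -1 (h = (0 + 6)*(-1*1) + 5 = 6*(-1) + 5 = -6 + 5 = -1)
(-4*(-4) - 1)*(h + 16) = (-4*(-4) - 1)*(-1 + 16) = (16 - 1)*15 = 15*15 = 225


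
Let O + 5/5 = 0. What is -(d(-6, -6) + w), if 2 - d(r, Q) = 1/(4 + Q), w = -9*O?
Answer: -23/2 ≈ -11.500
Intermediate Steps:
O = -1 (O = -1 + 0 = -1)
w = 9 (w = -9*(-1) = 9)
d(r, Q) = 2 - 1/(4 + Q)
-(d(-6, -6) + w) = -((7 + 2*(-6))/(4 - 6) + 9) = -((7 - 12)/(-2) + 9) = -(-½*(-5) + 9) = -(5/2 + 9) = -1*23/2 = -23/2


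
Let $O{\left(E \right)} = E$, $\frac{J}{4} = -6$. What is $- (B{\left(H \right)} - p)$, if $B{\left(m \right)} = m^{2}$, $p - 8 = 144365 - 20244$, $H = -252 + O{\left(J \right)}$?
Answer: $47953$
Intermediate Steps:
$J = -24$ ($J = 4 \left(-6\right) = -24$)
$H = -276$ ($H = -252 - 24 = -276$)
$p = 124129$ ($p = 8 + \left(144365 - 20244\right) = 8 + 124121 = 124129$)
$- (B{\left(H \right)} - p) = - (\left(-276\right)^{2} - 124129) = - (76176 - 124129) = \left(-1\right) \left(-47953\right) = 47953$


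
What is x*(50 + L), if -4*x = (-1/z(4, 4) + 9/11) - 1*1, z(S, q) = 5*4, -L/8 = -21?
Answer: 5559/440 ≈ 12.634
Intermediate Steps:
L = 168 (L = -8*(-21) = 168)
z(S, q) = 20
x = 51/880 (x = -((-1/20 + 9/11) - 1*1)/4 = -((-1*1/20 + 9*(1/11)) - 1)/4 = -((-1/20 + 9/11) - 1)/4 = -(169/220 - 1)/4 = -¼*(-51/220) = 51/880 ≈ 0.057955)
x*(50 + L) = 51*(50 + 168)/880 = (51/880)*218 = 5559/440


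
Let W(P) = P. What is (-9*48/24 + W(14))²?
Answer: 16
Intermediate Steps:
(-9*48/24 + W(14))² = (-9*48/24 + 14)² = (-432*1/24 + 14)² = (-18 + 14)² = (-4)² = 16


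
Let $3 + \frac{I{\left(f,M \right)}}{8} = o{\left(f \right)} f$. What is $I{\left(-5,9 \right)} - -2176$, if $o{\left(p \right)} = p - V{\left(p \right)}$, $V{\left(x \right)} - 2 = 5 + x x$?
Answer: $3632$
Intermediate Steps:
$V{\left(x \right)} = 7 + x^{2}$ ($V{\left(x \right)} = 2 + \left(5 + x x\right) = 2 + \left(5 + x^{2}\right) = 7 + x^{2}$)
$o{\left(p \right)} = -7 + p - p^{2}$ ($o{\left(p \right)} = p - \left(7 + p^{2}\right) = -7 + p - p^{2}$)
$I{\left(f,M \right)} = -24 + 8 f \left(-7 + f - f^{2}\right)$ ($I{\left(f,M \right)} = -24 + 8 \left(-7 + f - f^{2}\right) f = -24 + 8 f \left(-7 + f - f^{2}\right)$)
$I{\left(-5,9 \right)} - -2176 = \left(-24 - - 40 \left(7 + \left(-5\right)^{2} - -5\right)\right) - -2176 = \left(-24 - - 40 \left(7 + 25 + 5\right)\right) + 2176 = \left(-24 - \left(-40\right) 37\right) + 2176 = \left(-24 + 1480\right) + 2176 = 1456 + 2176 = 3632$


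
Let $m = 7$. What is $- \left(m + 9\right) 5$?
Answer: $-80$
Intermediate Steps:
$- \left(m + 9\right) 5 = - \left(7 + 9\right) 5 = - 16 \cdot 5 = \left(-1\right) 80 = -80$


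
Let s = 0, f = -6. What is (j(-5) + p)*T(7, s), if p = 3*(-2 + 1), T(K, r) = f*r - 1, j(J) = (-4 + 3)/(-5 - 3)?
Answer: 23/8 ≈ 2.8750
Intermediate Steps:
j(J) = ⅛ (j(J) = -1/(-8) = -1*(-⅛) = ⅛)
T(K, r) = -1 - 6*r (T(K, r) = -6*r - 1 = -1 - 6*r)
p = -3 (p = 3*(-1) = -3)
(j(-5) + p)*T(7, s) = (⅛ - 3)*(-1 - 6*0) = -23*(-1 + 0)/8 = -23/8*(-1) = 23/8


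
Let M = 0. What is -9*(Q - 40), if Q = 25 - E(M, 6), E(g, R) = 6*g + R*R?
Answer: 459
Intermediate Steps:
E(g, R) = R**2 + 6*g (E(g, R) = 6*g + R**2 = R**2 + 6*g)
Q = -11 (Q = 25 - (6**2 + 6*0) = 25 - (36 + 0) = 25 - 1*36 = 25 - 36 = -11)
-9*(Q - 40) = -9*(-11 - 40) = -9*(-51) = 459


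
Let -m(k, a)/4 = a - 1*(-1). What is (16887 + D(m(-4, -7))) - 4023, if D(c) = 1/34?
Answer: 437377/34 ≈ 12864.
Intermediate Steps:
m(k, a) = -4 - 4*a (m(k, a) = -4*(a - 1*(-1)) = -4*(a + 1) = -4*(1 + a) = -4 - 4*a)
D(c) = 1/34
(16887 + D(m(-4, -7))) - 4023 = (16887 + 1/34) - 4023 = 574159/34 - 4023 = 437377/34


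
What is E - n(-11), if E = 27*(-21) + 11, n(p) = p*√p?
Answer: -556 + 11*I*√11 ≈ -556.0 + 36.483*I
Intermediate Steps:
n(p) = p^(3/2)
E = -556 (E = -567 + 11 = -556)
E - n(-11) = -556 - (-11)^(3/2) = -556 - (-11)*I*√11 = -556 + 11*I*√11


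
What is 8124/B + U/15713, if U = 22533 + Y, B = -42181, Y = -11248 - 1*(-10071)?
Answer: 40692896/34883687 ≈ 1.1665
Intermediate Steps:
Y = -1177 (Y = -11248 + 10071 = -1177)
U = 21356 (U = 22533 - 1177 = 21356)
8124/B + U/15713 = 8124/(-42181) + 21356/15713 = 8124*(-1/42181) + 21356*(1/15713) = -8124/42181 + 1124/827 = 40692896/34883687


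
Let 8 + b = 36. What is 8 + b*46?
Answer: 1296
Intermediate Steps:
b = 28 (b = -8 + 36 = 28)
8 + b*46 = 8 + 28*46 = 8 + 1288 = 1296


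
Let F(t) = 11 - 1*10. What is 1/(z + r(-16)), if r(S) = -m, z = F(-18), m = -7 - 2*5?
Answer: 1/18 ≈ 0.055556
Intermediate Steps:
F(t) = 1 (F(t) = 11 - 10 = 1)
m = -17 (m = -7 - 1*10 = -7 - 10 = -17)
z = 1
r(S) = 17 (r(S) = -1*(-17) = 17)
1/(z + r(-16)) = 1/(1 + 17) = 1/18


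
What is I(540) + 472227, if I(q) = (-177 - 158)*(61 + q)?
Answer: 270892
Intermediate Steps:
I(q) = -20435 - 335*q (I(q) = -335*(61 + q) = -20435 - 335*q)
I(540) + 472227 = (-20435 - 335*540) + 472227 = (-20435 - 180900) + 472227 = -201335 + 472227 = 270892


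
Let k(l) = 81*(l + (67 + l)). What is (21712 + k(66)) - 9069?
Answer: 28762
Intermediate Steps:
k(l) = 5427 + 162*l (k(l) = 81*(67 + 2*l) = 5427 + 162*l)
(21712 + k(66)) - 9069 = (21712 + (5427 + 162*66)) - 9069 = (21712 + (5427 + 10692)) - 9069 = (21712 + 16119) - 9069 = 37831 - 9069 = 28762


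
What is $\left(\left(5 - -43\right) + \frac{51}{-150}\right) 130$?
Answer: $\frac{30979}{5} \approx 6195.8$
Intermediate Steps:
$\left(\left(5 - -43\right) + \frac{51}{-150}\right) 130 = \left(\left(5 + 43\right) + 51 \left(- \frac{1}{150}\right)\right) 130 = \left(48 - \frac{17}{50}\right) 130 = \frac{2383}{50} \cdot 130 = \frac{30979}{5}$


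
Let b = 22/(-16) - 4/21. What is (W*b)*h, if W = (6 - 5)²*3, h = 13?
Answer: -3419/56 ≈ -61.054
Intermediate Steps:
b = -263/168 (b = 22*(-1/16) - 4*1/21 = -11/8 - 4/21 = -263/168 ≈ -1.5655)
W = 3 (W = 1²*3 = 1*3 = 3)
(W*b)*h = (3*(-263/168))*13 = -263/56*13 = -3419/56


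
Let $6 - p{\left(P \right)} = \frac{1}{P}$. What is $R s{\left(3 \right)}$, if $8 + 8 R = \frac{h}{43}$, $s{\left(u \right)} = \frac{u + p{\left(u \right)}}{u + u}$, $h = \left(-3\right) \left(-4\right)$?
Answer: $- \frac{1079}{774} \approx -1.3941$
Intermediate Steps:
$h = 12$
$p{\left(P \right)} = 6 - \frac{1}{P}$
$s{\left(u \right)} = \frac{6 + u - \frac{1}{u}}{2 u}$ ($s{\left(u \right)} = \frac{u + \left(6 - \frac{1}{u}\right)}{u + u} = \frac{6 + u - \frac{1}{u}}{2 u}$)
$R = - \frac{83}{86}$ ($R = -1 + \frac{12 \cdot \frac{1}{43}}{8} = -1 + \frac{1}{8} \cdot \frac{12}{43} = -1 + \frac{3}{86} = - \frac{83}{86} \approx -0.96512$)
$R s{\left(3 \right)} = - \frac{83 \frac{-1 + 3^{2} + 6 \cdot 3}{2 \cdot 9}}{86} = - \frac{83 \cdot \frac{1}{2} \cdot \frac{1}{9} \left(-1 + 9 + 18\right)}{86} = - \frac{83 \cdot \frac{1}{2} \cdot \frac{1}{9} \cdot 26}{86} = \left(- \frac{83}{86}\right) \frac{13}{9} = - \frac{1079}{774}$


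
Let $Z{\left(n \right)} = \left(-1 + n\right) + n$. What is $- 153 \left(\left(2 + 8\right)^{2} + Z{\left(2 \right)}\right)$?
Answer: $-15759$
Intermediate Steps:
$Z{\left(n \right)} = -1 + 2 n$
$- 153 \left(\left(2 + 8\right)^{2} + Z{\left(2 \right)}\right) = - 153 \left(\left(2 + 8\right)^{2} + \left(-1 + 2 \cdot 2\right)\right) = - 153 \left(10^{2} + \left(-1 + 4\right)\right) = - 153 \left(100 + 3\right) = \left(-153\right) 103 = -15759$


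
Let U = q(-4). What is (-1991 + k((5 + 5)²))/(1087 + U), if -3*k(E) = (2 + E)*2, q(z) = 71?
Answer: -2059/1158 ≈ -1.7781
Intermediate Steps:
U = 71
k(E) = -4/3 - 2*E/3 (k(E) = -(2 + E)*2/3 = -(4 + 2*E)/3 = -4/3 - 2*E/3)
(-1991 + k((5 + 5)²))/(1087 + U) = (-1991 + (-4/3 - 2*(5 + 5)²/3))/(1087 + 71) = (-1991 + (-4/3 - ⅔*10²))/1158 = (-1991 + (-4/3 - ⅔*100))*(1/1158) = (-1991 + (-4/3 - 200/3))*(1/1158) = (-1991 - 68)*(1/1158) = -2059*1/1158 = -2059/1158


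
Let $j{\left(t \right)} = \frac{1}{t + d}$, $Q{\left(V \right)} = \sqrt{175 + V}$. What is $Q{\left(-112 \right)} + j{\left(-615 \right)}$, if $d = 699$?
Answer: $\frac{1}{84} + 3 \sqrt{7} \approx 7.9492$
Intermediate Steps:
$j{\left(t \right)} = \frac{1}{699 + t}$ ($j{\left(t \right)} = \frac{1}{t + 699} = \frac{1}{699 + t}$)
$Q{\left(-112 \right)} + j{\left(-615 \right)} = \sqrt{175 - 112} + \frac{1}{699 - 615} = \sqrt{63} + \frac{1}{84} = 3 \sqrt{7} + \frac{1}{84} = \frac{1}{84} + 3 \sqrt{7}$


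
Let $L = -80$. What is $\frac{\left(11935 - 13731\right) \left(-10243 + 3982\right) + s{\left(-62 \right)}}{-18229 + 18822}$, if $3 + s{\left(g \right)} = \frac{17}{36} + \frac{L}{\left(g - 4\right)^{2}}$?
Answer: $\frac{16327382015}{861036} \approx 18963.0$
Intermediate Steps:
$s{\left(g \right)} = - \frac{91}{36} - \frac{80}{\left(-4 + g\right)^{2}}$ ($s{\left(g \right)} = -3 + \left(\frac{17}{36} - \frac{80}{\left(g - 4\right)^{2}}\right) = -3 + \left(17 \cdot \frac{1}{36} - \frac{80}{\left(-4 + g\right)^{2}}\right) = -3 + \left(\frac{17}{36} - \frac{80}{\left(-4 + g\right)^{2}}\right) = - \frac{91}{36} - \frac{80}{\left(-4 + g\right)^{2}}$)
$\frac{\left(11935 - 13731\right) \left(-10243 + 3982\right) + s{\left(-62 \right)}}{-18229 + 18822} = \frac{\left(11935 - 13731\right) \left(-10243 + 3982\right) - \left(\frac{91}{36} + \frac{80}{\left(-4 - 62\right)^{2}}\right)}{-18229 + 18822} = \frac{\left(-1796\right) \left(-6261\right) - \left(\frac{91}{36} + \frac{80}{4356}\right)}{593} = \left(11244756 - \frac{3697}{1452}\right) \frac{1}{593} = \frac{16327382015}{1452} \cdot \frac{1}{593} = \frac{16327382015}{861036}$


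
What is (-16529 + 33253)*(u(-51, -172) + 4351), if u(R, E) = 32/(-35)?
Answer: 2546279172/35 ≈ 7.2751e+7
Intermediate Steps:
u(R, E) = -32/35 (u(R, E) = 32*(-1/35) = -32/35)
(-16529 + 33253)*(u(-51, -172) + 4351) = (-16529 + 33253)*(-32/35 + 4351) = 16724*(152253/35) = 2546279172/35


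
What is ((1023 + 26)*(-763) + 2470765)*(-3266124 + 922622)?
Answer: -3914534183756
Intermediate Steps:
((1023 + 26)*(-763) + 2470765)*(-3266124 + 922622) = (1049*(-763) + 2470765)*(-2343502) = (-800387 + 2470765)*(-2343502) = 1670378*(-2343502) = -3914534183756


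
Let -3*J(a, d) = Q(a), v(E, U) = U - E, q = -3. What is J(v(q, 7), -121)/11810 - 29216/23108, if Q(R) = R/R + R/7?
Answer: -1811563249/1432753770 ≈ -1.2644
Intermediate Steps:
Q(R) = 1 + R/7 (Q(R) = 1 + R*(1/7) = 1 + R/7)
J(a, d) = -1/3 - a/21 (J(a, d) = -(1 + a/7)/3 = -1/3 - a/21)
J(v(q, 7), -121)/11810 - 29216/23108 = (-1/3 - (7 - 1*(-3))/21)/11810 - 29216/23108 = (-1/3 - (7 + 3)/21)*(1/11810) - 29216*1/23108 = (-1/3 - 1/21*10)*(1/11810) - 7304/5777 = (-1/3 - 10/21)*(1/11810) - 7304/5777 = -17/21*1/11810 - 7304/5777 = -17/248010 - 7304/5777 = -1811563249/1432753770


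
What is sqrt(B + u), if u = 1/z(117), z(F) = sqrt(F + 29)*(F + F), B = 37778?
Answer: sqrt(1224824564808 + 949*sqrt(146))/5694 ≈ 194.37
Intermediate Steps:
z(F) = 2*F*sqrt(29 + F) (z(F) = sqrt(29 + F)*(2*F) = 2*F*sqrt(29 + F))
u = sqrt(146)/34164 (u = 1/(2*117*sqrt(29 + 117)) = 1/(2*117*sqrt(146)) = 1/(234*sqrt(146)) = sqrt(146)/34164 ≈ 0.00035368)
sqrt(B + u) = sqrt(37778 + sqrt(146)/34164)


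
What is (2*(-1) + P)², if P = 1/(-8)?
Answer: 289/64 ≈ 4.5156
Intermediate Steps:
P = -⅛ ≈ -0.12500
(2*(-1) + P)² = (2*(-1) - ⅛)² = (-2 - ⅛)² = (-17/8)² = 289/64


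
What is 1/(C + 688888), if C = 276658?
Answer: 1/965546 ≈ 1.0357e-6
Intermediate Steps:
1/(C + 688888) = 1/(276658 + 688888) = 1/965546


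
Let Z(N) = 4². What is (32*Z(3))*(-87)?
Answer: -44544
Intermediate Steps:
Z(N) = 16
(32*Z(3))*(-87) = (32*16)*(-87) = 512*(-87) = -44544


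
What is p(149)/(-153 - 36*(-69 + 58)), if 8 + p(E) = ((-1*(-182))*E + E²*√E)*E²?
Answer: 602046710/243 + 492884401*√149/243 ≈ 2.7236e+7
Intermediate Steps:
p(E) = -8 + E²*(E^(5/2) + 182*E) (p(E) = -8 + ((-1*(-182))*E + E²*√E)*E² = -8 + (182*E + E^(5/2))*E² = -8 + (E^(5/2) + 182*E)*E² = -8 + E²*(E^(5/2) + 182*E))
p(149)/(-153 - 36*(-69 + 58)) = (-8 + 149^(9/2) + 182*149³)/(-153 - 36*(-69 + 58)) = (-8 + 492884401*√149 + 182*3307949)/(-153 - 36*(-11)) = (-8 + 492884401*√149 + 602046718)/(-153 + 396) = (602046710 + 492884401*√149)/243 = (602046710 + 492884401*√149)*(1/243) = 602046710/243 + 492884401*√149/243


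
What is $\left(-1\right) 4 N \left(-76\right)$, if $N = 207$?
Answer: $62928$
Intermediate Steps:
$\left(-1\right) 4 N \left(-76\right) = \left(-1\right) 4 \cdot 207 \left(-76\right) = \left(-4\right) 207 \left(-76\right) = \left(-828\right) \left(-76\right) = 62928$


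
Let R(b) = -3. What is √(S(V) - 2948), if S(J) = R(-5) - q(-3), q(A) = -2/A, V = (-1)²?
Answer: I*√26565/3 ≈ 54.329*I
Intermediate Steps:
V = 1
S(J) = -11/3 (S(J) = -3 - (-2)/(-3) = -3 - (-2)*(-1)/3 = -3 - 1*⅔ = -3 - ⅔ = -11/3)
√(S(V) - 2948) = √(-11/3 - 2948) = √(-8855/3) = I*√26565/3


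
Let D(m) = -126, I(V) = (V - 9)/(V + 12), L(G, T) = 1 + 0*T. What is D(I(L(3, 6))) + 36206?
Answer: 36080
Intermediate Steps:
L(G, T) = 1 (L(G, T) = 1 + 0 = 1)
I(V) = (-9 + V)/(12 + V)
D(I(L(3, 6))) + 36206 = -126 + 36206 = 36080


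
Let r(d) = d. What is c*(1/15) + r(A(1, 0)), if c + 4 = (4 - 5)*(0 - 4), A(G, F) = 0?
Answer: 0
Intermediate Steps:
c = 0 (c = -4 + (4 - 5)*(0 - 4) = -4 - 1*(-4) = -4 + 4 = 0)
c*(1/15) + r(A(1, 0)) = 0*(1/15) + 0 = 0 + 0 = 0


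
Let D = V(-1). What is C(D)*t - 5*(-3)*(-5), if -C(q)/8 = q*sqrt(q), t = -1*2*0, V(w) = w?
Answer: -75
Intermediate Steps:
t = 0 (t = -2*0 = 0)
D = -1
C(q) = -8*q**(3/2) (C(q) = -8*q*sqrt(q) = -8*q**(3/2))
C(D)*t - 5*(-3)*(-5) = -(-8)*I*0 - 5*(-3)*(-5) = -(-8)*I*0 + 15*(-5) = (8*I)*0 - 75 = 0 - 75 = -75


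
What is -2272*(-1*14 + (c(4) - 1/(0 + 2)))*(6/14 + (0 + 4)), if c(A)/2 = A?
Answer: 457808/7 ≈ 65401.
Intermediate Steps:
c(A) = 2*A
-2272*(-1*14 + (c(4) - 1/(0 + 2)))*(6/14 + (0 + 4)) = -2272*(-1*14 + (2*4 - 1/(0 + 2)))*(6/14 + (0 + 4)) = -2272*(-14 + (8 - 1/2))*(6*(1/14) + 4) = -2272*(-14 + (8 - 1*½))*(3/7 + 4) = -2272*(-14 + (8 - ½))*31/7 = -2272*(-14 + 15/2)*31/7 = -(-14768)*31/7 = -2272*(-403/14) = 457808/7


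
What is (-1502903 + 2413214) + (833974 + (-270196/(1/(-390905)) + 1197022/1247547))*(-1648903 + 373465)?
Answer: -56020706752552690027321/415849 ≈ -1.3471e+17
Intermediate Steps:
(-1502903 + 2413214) + (833974 + (-270196/(1/(-390905)) + 1197022/1247547))*(-1648903 + 373465) = 910311 + (833974 + (-270196/(-1/390905) + 1197022*(1/1247547)))*(-1275438) = 910311 + (833974 + (-270196*(-390905) + 1197022/1247547))*(-1275438) = 910311 + (833974 + (105620967380 + 1197022/1247547))*(-1275438) = 910311 + (833974 + 131767120993213882/1247547)*(-1275438) = 910311 + (131768161414975660/1247547)*(-1275438) = 910311 - 56020706752931241946360/415849 = -56020706752552690027321/415849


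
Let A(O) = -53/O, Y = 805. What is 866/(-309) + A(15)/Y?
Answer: -1163703/414575 ≈ -2.8070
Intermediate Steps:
866/(-309) + A(15)/Y = 866/(-309) - 53/15/805 = 866*(-1/309) - 53*1/15*(1/805) = -866/309 - 53/15*1/805 = -866/309 - 53/12075 = -1163703/414575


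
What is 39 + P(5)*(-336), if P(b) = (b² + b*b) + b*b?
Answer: -25161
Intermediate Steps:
P(b) = 3*b² (P(b) = (b² + b²) + b² = 2*b² + b² = 3*b²)
39 + P(5)*(-336) = 39 + (3*5²)*(-336) = 39 + (3*25)*(-336) = 39 + 75*(-336) = 39 - 25200 = -25161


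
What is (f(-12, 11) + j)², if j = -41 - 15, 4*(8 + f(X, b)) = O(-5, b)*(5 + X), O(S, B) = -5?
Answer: 48841/16 ≈ 3052.6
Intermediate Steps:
f(X, b) = -57/4 - 5*X/4 (f(X, b) = -8 + (-5*(5 + X))/4 = -8 + (-25 - 5*X)/4 = -8 + (-25/4 - 5*X/4) = -57/4 - 5*X/4)
j = -56
(f(-12, 11) + j)² = ((-57/4 - 5/4*(-12)) - 56)² = ((-57/4 + 15) - 56)² = (¾ - 56)² = (-221/4)² = 48841/16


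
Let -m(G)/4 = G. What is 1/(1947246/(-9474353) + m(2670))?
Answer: -1353479/14455433898 ≈ -9.3631e-5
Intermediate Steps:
m(G) = -4*G
1/(1947246/(-9474353) + m(2670)) = 1/(1947246/(-9474353) - 4*2670) = 1/(1947246*(-1/9474353) - 10680) = 1/(-278178/1353479 - 10680) = 1/(-14455433898/1353479) = -1353479/14455433898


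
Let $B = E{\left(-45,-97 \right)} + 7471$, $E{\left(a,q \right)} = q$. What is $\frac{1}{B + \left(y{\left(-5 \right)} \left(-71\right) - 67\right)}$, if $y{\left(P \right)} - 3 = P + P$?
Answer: $\frac{1}{7804} \approx 0.00012814$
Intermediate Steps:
$y{\left(P \right)} = 3 + 2 P$ ($y{\left(P \right)} = 3 + \left(P + P\right) = 3 + 2 P$)
$B = 7374$ ($B = -97 + 7471 = 7374$)
$\frac{1}{B + \left(y{\left(-5 \right)} \left(-71\right) - 67\right)} = \frac{1}{7374 - \left(67 - \left(3 + 2 \left(-5\right)\right) \left(-71\right)\right)} = \frac{1}{7374 - \left(67 - \left(3 - 10\right) \left(-71\right)\right)} = \frac{1}{7374 - -430} = \frac{1}{7374 + \left(497 - 67\right)} = \frac{1}{7374 + 430} = \frac{1}{7804}$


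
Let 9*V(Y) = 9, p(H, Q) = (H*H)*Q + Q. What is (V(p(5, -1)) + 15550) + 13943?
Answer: 29494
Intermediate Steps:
p(H, Q) = Q + Q*H² (p(H, Q) = H²*Q + Q = Q*H² + Q = Q + Q*H²)
V(Y) = 1 (V(Y) = (⅑)*9 = 1)
(V(p(5, -1)) + 15550) + 13943 = (1 + 15550) + 13943 = 15551 + 13943 = 29494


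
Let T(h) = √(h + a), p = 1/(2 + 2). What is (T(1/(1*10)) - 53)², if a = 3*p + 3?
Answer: (530 - √385)²/100 ≈ 2604.9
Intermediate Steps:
p = ¼ (p = 1/4 = ¼ ≈ 0.25000)
a = 15/4 (a = 3*(¼) + 3 = ¾ + 3 = 15/4 ≈ 3.7500)
T(h) = √(15/4 + h) (T(h) = √(h + 15/4) = √(15/4 + h))
(T(1/(1*10)) - 53)² = (√(15 + 4*(1/(1*10)))/2 - 53)² = (√(15 + 4*(1*(⅒)))/2 - 53)² = (√(15 + 4*(⅒))/2 - 53)² = (√(15 + ⅖)/2 - 53)² = (√(77/5)/2 - 53)² = ((√385/5)/2 - 53)² = (√385/10 - 53)² = (-53 + √385/10)²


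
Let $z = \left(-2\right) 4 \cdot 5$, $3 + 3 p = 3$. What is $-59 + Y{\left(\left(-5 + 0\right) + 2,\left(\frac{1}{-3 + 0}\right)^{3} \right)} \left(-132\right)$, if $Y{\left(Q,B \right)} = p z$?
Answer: $-59$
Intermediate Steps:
$p = 0$ ($p = -1 + \frac{1}{3} \cdot 3 = -1 + 1 = 0$)
$z = -40$ ($z = \left(-8\right) 5 = -40$)
$Y{\left(Q,B \right)} = 0$ ($Y{\left(Q,B \right)} = 0 \left(-40\right) = 0$)
$-59 + Y{\left(\left(-5 + 0\right) + 2,\left(\frac{1}{-3 + 0}\right)^{3} \right)} \left(-132\right) = -59 + 0 \left(-132\right) = -59 + 0 = -59$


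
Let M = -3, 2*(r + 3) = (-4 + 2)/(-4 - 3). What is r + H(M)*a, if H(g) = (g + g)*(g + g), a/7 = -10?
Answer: -17660/7 ≈ -2522.9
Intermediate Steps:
a = -70 (a = 7*(-10) = -70)
r = -20/7 (r = -3 + ((-4 + 2)/(-4 - 3))/2 = -3 + (-2/(-7))/2 = -3 + (-2*(-⅐))/2 = -3 + (½)*(2/7) = -3 + ⅐ = -20/7 ≈ -2.8571)
H(g) = 4*g² (H(g) = (2*g)*(2*g) = 4*g²)
r + H(M)*a = -20/7 + (4*(-3)²)*(-70) = -20/7 + (4*9)*(-70) = -20/7 + 36*(-70) = -20/7 - 2520 = -17660/7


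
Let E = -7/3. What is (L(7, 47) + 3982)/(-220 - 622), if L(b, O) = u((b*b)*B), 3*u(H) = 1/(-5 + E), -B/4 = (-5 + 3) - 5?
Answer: -87603/18524 ≈ -4.7292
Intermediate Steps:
B = 28 (B = -4*((-5 + 3) - 5) = -4*(-2 - 5) = -4*(-7) = 28)
E = -7/3 (E = -7*⅓ = -7/3 ≈ -2.3333)
u(H) = -1/22 (u(H) = 1/(3*(-5 - 7/3)) = 1/(3*(-22/3)) = (⅓)*(-3/22) = -1/22)
L(b, O) = -1/22
(L(7, 47) + 3982)/(-220 - 622) = (-1/22 + 3982)/(-220 - 622) = (87603/22)/(-842) = (87603/22)*(-1/842) = -87603/18524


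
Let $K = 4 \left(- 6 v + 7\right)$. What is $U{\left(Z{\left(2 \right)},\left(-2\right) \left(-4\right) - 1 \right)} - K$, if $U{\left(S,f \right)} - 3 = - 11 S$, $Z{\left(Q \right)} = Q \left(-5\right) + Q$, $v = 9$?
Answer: $279$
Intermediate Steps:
$Z{\left(Q \right)} = - 4 Q$ ($Z{\left(Q \right)} = - 5 Q + Q = - 4 Q$)
$K = -188$ ($K = 4 \left(\left(-6\right) 9 + 7\right) = 4 \left(-54 + 7\right) = 4 \left(-47\right) = -188$)
$U{\left(S,f \right)} = 3 - 11 S$
$U{\left(Z{\left(2 \right)},\left(-2\right) \left(-4\right) - 1 \right)} - K = \left(3 - 11 \left(\left(-4\right) 2\right)\right) - -188 = \left(3 - -88\right) + 188 = \left(3 + 88\right) + 188 = 91 + 188 = 279$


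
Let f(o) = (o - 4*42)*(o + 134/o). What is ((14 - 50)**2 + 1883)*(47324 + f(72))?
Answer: 383705300/3 ≈ 1.2790e+8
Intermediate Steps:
f(o) = (-168 + o)*(o + 134/o) (f(o) = (o - 168)*(o + 134/o) = (-168 + o)*(o + 134/o))
((14 - 50)**2 + 1883)*(47324 + f(72)) = ((14 - 50)**2 + 1883)*(47324 + (134 + 72**2 - 22512/72 - 168*72)) = ((-36)**2 + 1883)*(47324 + (134 + 5184 - 22512*1/72 - 12096)) = (1296 + 1883)*(47324 + (134 + 5184 - 938/3 - 12096)) = 3179*(47324 - 21272/3) = 3179*(120700/3) = 383705300/3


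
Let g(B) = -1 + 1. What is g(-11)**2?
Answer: 0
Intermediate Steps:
g(B) = 0
g(-11)**2 = 0**2 = 0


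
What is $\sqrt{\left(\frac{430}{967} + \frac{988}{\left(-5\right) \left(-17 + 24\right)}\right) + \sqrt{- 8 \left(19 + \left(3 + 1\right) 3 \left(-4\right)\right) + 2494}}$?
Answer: $\frac{\sqrt{-31826010370 + 1145484025 \sqrt{2726}}}{33845} \approx 4.9424$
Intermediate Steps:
$\sqrt{\left(\frac{430}{967} + \frac{988}{\left(-5\right) \left(-17 + 24\right)}\right) + \sqrt{- 8 \left(19 + \left(3 + 1\right) 3 \left(-4\right)\right) + 2494}} = \sqrt{\left(430 \cdot \frac{1}{967} + \frac{988}{\left(-5\right) 7}\right) + \sqrt{- 8 \left(19 + 4 \cdot 3 \left(-4\right)\right) + 2494}} = \sqrt{\left(\frac{430}{967} + \frac{988}{-35}\right) + \sqrt{- 8 \left(19 + 12 \left(-4\right)\right) + 2494}} = \sqrt{\left(\frac{430}{967} + 988 \left(- \frac{1}{35}\right)\right) + \sqrt{- 8 \left(19 - 48\right) + 2494}} = \sqrt{\left(\frac{430}{967} - \frac{988}{35}\right) + \sqrt{\left(-8\right) \left(-29\right) + 2494}} = \sqrt{- \frac{940346}{33845} + \sqrt{232 + 2494}} = \sqrt{- \frac{940346}{33845} + \sqrt{2726}}$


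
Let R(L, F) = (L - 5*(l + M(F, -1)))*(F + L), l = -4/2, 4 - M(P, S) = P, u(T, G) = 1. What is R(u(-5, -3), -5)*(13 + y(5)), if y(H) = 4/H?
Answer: 9384/5 ≈ 1876.8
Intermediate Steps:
M(P, S) = 4 - P
l = -2 (l = -4*½ = -2)
R(L, F) = (F + L)*(-10 + L + 5*F) (R(L, F) = (L - 5*(-2 + (4 - F)))*(F + L) = (L - 5*(2 - F))*(F + L) = (L + (-10 + 5*F))*(F + L) = (-10 + L + 5*F)*(F + L) = (F + L)*(-10 + L + 5*F))
R(u(-5, -3), -5)*(13 + y(5)) = (1² - 10*(-5) - 10*1 + 5*(-5)² + 6*(-5)*1)*(13 + 4/5) = (1 + 50 - 10 + 5*25 - 30)*(13 + 4*(⅕)) = (1 + 50 - 10 + 125 - 30)*(13 + ⅘) = 136*(69/5) = 9384/5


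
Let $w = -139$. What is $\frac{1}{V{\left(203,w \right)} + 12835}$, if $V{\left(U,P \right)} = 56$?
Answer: $\frac{1}{12891} \approx 7.7573 \cdot 10^{-5}$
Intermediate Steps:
$\frac{1}{V{\left(203,w \right)} + 12835} = \frac{1}{56 + 12835} = \frac{1}{12891}$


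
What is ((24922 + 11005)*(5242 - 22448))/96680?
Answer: -309079981/48340 ≈ -6393.9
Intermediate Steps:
((24922 + 11005)*(5242 - 22448))/96680 = (35927*(-17206))*(1/96680) = -618159962*1/96680 = -309079981/48340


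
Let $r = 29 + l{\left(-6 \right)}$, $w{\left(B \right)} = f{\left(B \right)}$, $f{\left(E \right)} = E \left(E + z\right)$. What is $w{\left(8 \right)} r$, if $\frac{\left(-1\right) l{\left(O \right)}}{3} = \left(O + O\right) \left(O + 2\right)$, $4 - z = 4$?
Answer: $-7360$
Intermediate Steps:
$z = 0$ ($z = 4 - 4 = 0$)
$f{\left(E \right)} = E^{2}$ ($f{\left(E \right)} = E \left(E + 0\right) = E E = E^{2}$)
$l{\left(O \right)} = - 6 O \left(2 + O\right)$ ($l{\left(O \right)} = - 3 \left(O + O\right) \left(O + 2\right) = - 3 \cdot 2 O \left(2 + O\right) = - 6 O \left(2 + O\right)$)
$w{\left(B \right)} = B^{2}$
$r = -115$ ($r = 29 - - 36 \left(2 - 6\right) = 29 - \left(-36\right) \left(-4\right) = 29 - 144 = -115$)
$w{\left(8 \right)} r = 8^{2} \left(-115\right) = 64 \left(-115\right) = -7360$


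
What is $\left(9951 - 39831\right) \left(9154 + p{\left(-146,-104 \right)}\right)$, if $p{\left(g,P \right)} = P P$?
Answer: $-596703600$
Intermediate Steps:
$p{\left(g,P \right)} = P^{2}$
$\left(9951 - 39831\right) \left(9154 + p{\left(-146,-104 \right)}\right) = \left(9951 - 39831\right) \left(9154 + \left(-104\right)^{2}\right) = - 29880 \left(9154 + 10816\right) = \left(-29880\right) 19970 = -596703600$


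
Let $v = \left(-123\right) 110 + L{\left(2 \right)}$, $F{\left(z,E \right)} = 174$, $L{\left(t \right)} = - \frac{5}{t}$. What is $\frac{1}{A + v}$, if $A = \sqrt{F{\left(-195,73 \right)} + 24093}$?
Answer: $- \frac{54130}{732417157} - \frac{4 \sqrt{24267}}{732417157} \approx -7.4757 \cdot 10^{-5}$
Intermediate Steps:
$v = - \frac{27065}{2}$ ($v = \left(-123\right) 110 - \frac{5}{2} = -13530 - \frac{5}{2} = - \frac{27065}{2} \approx -13533.0$)
$A = \sqrt{24267}$ ($A = \sqrt{174 + 24093} = \sqrt{24267} \approx 155.78$)
$\frac{1}{A + v} = \frac{1}{\sqrt{24267} - \frac{27065}{2}} = \frac{1}{- \frac{27065}{2} + \sqrt{24267}}$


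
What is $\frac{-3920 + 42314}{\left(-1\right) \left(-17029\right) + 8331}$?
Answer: $\frac{19197}{12680} \approx 1.514$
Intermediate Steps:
$\frac{-3920 + 42314}{\left(-1\right) \left(-17029\right) + 8331} = \frac{38394}{17029 + 8331} = \frac{38394}{25360} = 38394 \cdot \frac{1}{25360} = \frac{19197}{12680}$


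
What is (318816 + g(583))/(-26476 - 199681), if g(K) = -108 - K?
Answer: -318125/226157 ≈ -1.4067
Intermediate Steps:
(318816 + g(583))/(-26476 - 199681) = (318816 + (-108 - 1*583))/(-26476 - 199681) = (318816 + (-108 - 583))/(-226157) = (318816 - 691)*(-1/226157) = 318125*(-1/226157) = -318125/226157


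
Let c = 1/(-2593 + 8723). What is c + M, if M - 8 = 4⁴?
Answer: 1618321/6130 ≈ 264.00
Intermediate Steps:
M = 264 (M = 8 + 4⁴ = 8 + 256 = 264)
c = 1/6130 ≈ 0.00016313
c + M = 1/6130 + 264 = 1618321/6130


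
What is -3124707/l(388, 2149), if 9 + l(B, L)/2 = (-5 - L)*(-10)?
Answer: -1041569/14354 ≈ -72.563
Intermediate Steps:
l(B, L) = 82 + 20*L (l(B, L) = -18 + 2*((-5 - L)*(-10)) = -18 + 2*(50 + 10*L) = -18 + (100 + 20*L) = 82 + 20*L)
-3124707/l(388, 2149) = -3124707/(82 + 20*2149) = -3124707/(82 + 42980) = -3124707/43062 = -3124707*1/43062 = -1041569/14354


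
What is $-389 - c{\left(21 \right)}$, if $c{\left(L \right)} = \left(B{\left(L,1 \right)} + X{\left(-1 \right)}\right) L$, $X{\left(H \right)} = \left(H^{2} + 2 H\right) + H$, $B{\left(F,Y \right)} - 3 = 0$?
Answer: $-410$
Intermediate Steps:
$B{\left(F,Y \right)} = 3$ ($B{\left(F,Y \right)} = 3 + 0 = 3$)
$X{\left(H \right)} = H^{2} + 3 H$
$c{\left(L \right)} = L$ ($c{\left(L \right)} = \left(3 - \left(3 - 1\right)\right) L = \left(3 - 2\right) L = 1 L = L$)
$-389 - c{\left(21 \right)} = -389 - 21 = -410$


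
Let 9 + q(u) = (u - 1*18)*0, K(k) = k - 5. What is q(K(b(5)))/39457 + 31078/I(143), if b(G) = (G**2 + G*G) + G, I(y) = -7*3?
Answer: -1226244835/828597 ≈ -1479.9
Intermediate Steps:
I(y) = -21
b(G) = G + 2*G**2 (b(G) = (G**2 + G**2) + G = 2*G**2 + G = G + 2*G**2)
K(k) = -5 + k
q(u) = -9 (q(u) = -9 + (u - 1*18)*0 = -9 + (u - 18)*0 = -9 + (-18 + u)*0 = -9 + 0 = -9)
q(K(b(5)))/39457 + 31078/I(143) = -9/39457 + 31078/(-21) = -9*1/39457 + 31078*(-1/21) = -9/39457 - 31078/21 = -1226244835/828597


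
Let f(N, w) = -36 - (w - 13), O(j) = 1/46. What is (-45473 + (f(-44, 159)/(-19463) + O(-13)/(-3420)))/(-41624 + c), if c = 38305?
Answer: 139234621349903/10162509692040 ≈ 13.701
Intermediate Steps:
O(j) = 1/46
f(N, w) = -23 - w (f(N, w) = -36 - (-13 + w) = -36 + (13 - w) = -23 - w)
(-45473 + (f(-44, 159)/(-19463) + O(-13)/(-3420)))/(-41624 + c) = (-45473 + ((-23 - 1*159)/(-19463) + (1/46)/(-3420)))/(-41624 + 38305) = (-45473 + ((-23 - 159)*(-1/19463) + (1/46)*(-1/3420)))/(-3319) = (-45473 + (-182*(-1/19463) - 1/157320))*(-1/3319) = (-45473 + (182/19463 - 1/157320))*(-1/3319) = (-45473 + 28612777/3061919160)*(-1/3319) = -139234621349903/3061919160*(-1/3319) = 139234621349903/10162509692040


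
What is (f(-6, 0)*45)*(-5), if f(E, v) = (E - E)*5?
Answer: 0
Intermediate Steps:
f(E, v) = 0 (f(E, v) = 0*5 = 0)
(f(-6, 0)*45)*(-5) = (0*45)*(-5) = 0*(-5) = 0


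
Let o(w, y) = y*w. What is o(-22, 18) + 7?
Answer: -389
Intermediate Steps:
o(w, y) = w*y
o(-22, 18) + 7 = -22*18 + 7 = -396 + 7 = -389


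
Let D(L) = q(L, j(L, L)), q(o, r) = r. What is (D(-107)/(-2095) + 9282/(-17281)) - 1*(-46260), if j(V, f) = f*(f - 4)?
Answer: 1674558238473/36203695 ≈ 46254.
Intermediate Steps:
j(V, f) = f*(-4 + f)
D(L) = L*(-4 + L)
(D(-107)/(-2095) + 9282/(-17281)) - 1*(-46260) = (-107*(-4 - 107)/(-2095) + 9282/(-17281)) - 1*(-46260) = (-107*(-111)*(-1/2095) + 9282*(-1/17281)) + 46260 = (11877*(-1/2095) - 9282/17281) + 46260 = (-11877/2095 - 9282/17281) + 46260 = -224692227/36203695 + 46260 = 1674558238473/36203695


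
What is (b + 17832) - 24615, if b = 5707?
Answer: -1076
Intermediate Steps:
(b + 17832) - 24615 = (5707 + 17832) - 24615 = 23539 - 24615 = -1076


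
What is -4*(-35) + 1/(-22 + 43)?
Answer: 2941/21 ≈ 140.05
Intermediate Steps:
-4*(-35) + 1/(-22 + 43) = 140 + 1/21 = 2941/21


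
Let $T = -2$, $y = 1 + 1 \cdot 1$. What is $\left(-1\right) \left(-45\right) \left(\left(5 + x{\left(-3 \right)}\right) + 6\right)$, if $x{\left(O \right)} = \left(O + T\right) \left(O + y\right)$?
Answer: $720$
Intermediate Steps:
$y = 2$ ($y = 1 + 1 = 2$)
$x{\left(O \right)} = \left(-2 + O\right) \left(2 + O\right)$ ($x{\left(O \right)} = \left(O - 2\right) \left(O + 2\right) = \left(-2 + O\right) \left(2 + O\right)$)
$\left(-1\right) \left(-45\right) \left(\left(5 + x{\left(-3 \right)}\right) + 6\right) = \left(-1\right) \left(-45\right) \left(\left(5 - \left(4 - \left(-3\right)^{2}\right)\right) + 6\right) = 45 \left(\left(5 + \left(-4 + 9\right)\right) + 6\right) = 45 \left(\left(5 + 5\right) + 6\right) = 45 \left(10 + 6\right) = 45 \cdot 16 = 720$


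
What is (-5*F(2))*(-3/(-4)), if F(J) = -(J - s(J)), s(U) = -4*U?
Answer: 75/2 ≈ 37.500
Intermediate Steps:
F(J) = -5*J (F(J) = -(J - (-4)*J) = -(J + 4*J) = -5*J)
(-5*F(2))*(-3/(-4)) = (-(-25)*2)*(-3/(-4)) = (-5*(-10))*(-3*(-¼)) = 50*(¾) = 75/2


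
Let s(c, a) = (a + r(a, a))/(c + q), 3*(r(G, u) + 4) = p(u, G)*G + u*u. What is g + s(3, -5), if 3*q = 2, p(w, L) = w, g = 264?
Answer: 2927/11 ≈ 266.09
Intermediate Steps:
q = ⅔ (q = (⅓)*2 = ⅔ ≈ 0.66667)
r(G, u) = -4 + u²/3 + G*u/3 (r(G, u) = -4 + (u*G + u*u)/3 = -4 + (G*u + u²)/3 = -4 + (u² + G*u)/3 = -4 + (u²/3 + G*u/3) = -4 + u²/3 + G*u/3)
s(c, a) = (-4 + a + 2*a²/3)/(⅔ + c) (s(c, a) = (a + (-4 + a²/3 + a*a/3))/(c + ⅔) = (a + (-4 + a²/3 + a²/3))/(⅔ + c) = (a + (-4 + 2*a²/3))/(⅔ + c) = (-4 + a + 2*a²/3)/(⅔ + c))
g + s(3, -5) = 264 + (-12 + 2*(-5)² + 3*(-5))/(2 + 3*3) = 264 + (-12 + 2*25 - 15)/(2 + 9) = 264 + (-12 + 50 - 15)/11 = 264 + (1/11)*23 = 264 + 23/11 = 2927/11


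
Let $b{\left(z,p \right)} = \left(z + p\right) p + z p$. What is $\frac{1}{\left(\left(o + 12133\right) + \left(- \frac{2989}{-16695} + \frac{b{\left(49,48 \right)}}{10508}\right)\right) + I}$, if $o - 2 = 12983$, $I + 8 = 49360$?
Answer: $\frac{6265395}{466589265899} \approx 1.3428 \cdot 10^{-5}$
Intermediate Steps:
$I = 49352$ ($I = -8 + 49360 = 49352$)
$o = 12985$ ($o = 2 + 12983 = 12985$)
$b{\left(z,p \right)} = p z + p \left(p + z\right)$ ($b{\left(z,p \right)} = \left(p + z\right) p + p z = p \left(p + z\right) + p z = p z + p \left(p + z\right)$)
$\frac{1}{\left(\left(o + 12133\right) + \left(- \frac{2989}{-16695} + \frac{b{\left(49,48 \right)}}{10508}\right)\right) + I} = \frac{1}{\left(\left(12985 + 12133\right) - \left(- \frac{427}{2385} - \frac{48 \left(48 + 2 \cdot 49\right)}{10508}\right)\right) + 49352} = \frac{1}{\left(25118 - \left(- \frac{427}{2385} - 48 \left(48 + 98\right) \frac{1}{10508}\right)\right) + 49352} = \frac{1}{\left(25118 + \left(\frac{427}{2385} + 48 \cdot 146 \cdot \frac{1}{10508}\right)\right) + 49352} = \frac{1}{\left(25118 + \left(\frac{427}{2385} + 7008 \cdot \frac{1}{10508}\right)\right) + 49352} = \frac{1}{\left(25118 + \left(\frac{427}{2385} + \frac{1752}{2627}\right)\right) + 49352} = \frac{1}{\left(25118 + \frac{5300249}{6265395}\right) + 49352} = \frac{1}{\frac{157379491859}{6265395} + 49352} = \frac{1}{\frac{466589265899}{6265395}} = \frac{6265395}{466589265899}$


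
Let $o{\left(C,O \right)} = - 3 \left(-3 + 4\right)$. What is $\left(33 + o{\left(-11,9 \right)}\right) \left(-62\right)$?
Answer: $-1860$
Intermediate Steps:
$o{\left(C,O \right)} = -3$ ($o{\left(C,O \right)} = \left(-3\right) 1 = -3$)
$\left(33 + o{\left(-11,9 \right)}\right) \left(-62\right) = \left(33 - 3\right) \left(-62\right) = 30 \left(-62\right) = -1860$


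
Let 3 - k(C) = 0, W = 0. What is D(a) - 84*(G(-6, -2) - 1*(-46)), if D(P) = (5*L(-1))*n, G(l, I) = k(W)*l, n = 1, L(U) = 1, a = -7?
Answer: -2347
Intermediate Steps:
k(C) = 3 (k(C) = 3 - 1*0 = 3 + 0 = 3)
G(l, I) = 3*l
D(P) = 5 (D(P) = (5*1)*1 = 5*1 = 5)
D(a) - 84*(G(-6, -2) - 1*(-46)) = 5 - 84*(3*(-6) - 1*(-46)) = 5 - 84*(-18 + 46) = 5 - 84*28 = 5 - 2352 = -2347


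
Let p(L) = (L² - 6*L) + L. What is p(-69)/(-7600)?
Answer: -2553/3800 ≈ -0.67184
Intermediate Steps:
p(L) = L² - 5*L
p(-69)/(-7600) = -69*(-5 - 69)/(-7600) = -69*(-74)*(-1/7600) = 5106*(-1/7600) = -2553/3800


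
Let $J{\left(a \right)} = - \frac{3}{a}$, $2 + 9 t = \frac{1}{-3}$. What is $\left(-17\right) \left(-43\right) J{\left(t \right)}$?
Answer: $\frac{59211}{7} \approx 8458.7$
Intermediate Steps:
$t = - \frac{7}{27}$ ($t = - \frac{2}{9} + \frac{1}{9 \left(-3\right)} = - \frac{2}{9} + \frac{1}{9} \left(- \frac{1}{3}\right) = - \frac{2}{9} - \frac{1}{27} = - \frac{7}{27} \approx -0.25926$)
$\left(-17\right) \left(-43\right) J{\left(t \right)} = \left(-17\right) \left(-43\right) \left(- \frac{3}{- \frac{7}{27}}\right) = 731 \left(\left(-3\right) \left(- \frac{27}{7}\right)\right) = 731 \cdot \frac{81}{7} = \frac{59211}{7}$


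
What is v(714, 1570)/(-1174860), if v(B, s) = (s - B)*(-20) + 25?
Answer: 3419/234972 ≈ 0.014551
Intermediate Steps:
v(B, s) = 25 - 20*s + 20*B (v(B, s) = (-20*s + 20*B) + 25 = 25 - 20*s + 20*B)
v(714, 1570)/(-1174860) = (25 - 20*1570 + 20*714)/(-1174860) = (25 - 31400 + 14280)*(-1/1174860) = -17095*(-1/1174860) = 3419/234972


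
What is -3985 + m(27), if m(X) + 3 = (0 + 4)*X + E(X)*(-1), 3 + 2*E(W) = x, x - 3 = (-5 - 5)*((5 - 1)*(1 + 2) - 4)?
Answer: -3840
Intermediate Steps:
x = -77 (x = 3 + (-5 - 5)*((5 - 1)*(1 + 2) - 4) = 3 - 10*(4*3 - 4) = 3 - 10*(12 - 4) = 3 - 10*8 = 3 - 80 = -77)
E(W) = -40 (E(W) = -3/2 + (1/2)*(-77) = -3/2 - 77/2 = -40)
m(X) = 37 + 4*X (m(X) = -3 + ((0 + 4)*X - 40*(-1)) = -3 + (4*X + 40) = -3 + (40 + 4*X) = 37 + 4*X)
-3985 + m(27) = -3985 + (37 + 4*27) = -3985 + (37 + 108) = -3985 + 145 = -3840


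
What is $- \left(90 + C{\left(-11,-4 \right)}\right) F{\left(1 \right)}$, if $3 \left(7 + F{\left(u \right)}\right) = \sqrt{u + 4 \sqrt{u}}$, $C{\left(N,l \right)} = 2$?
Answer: $644 - \frac{92 \sqrt{5}}{3} \approx 575.43$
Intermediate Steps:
$F{\left(u \right)} = -7 + \frac{\sqrt{u + 4 \sqrt{u}}}{3}$
$- \left(90 + C{\left(-11,-4 \right)}\right) F{\left(1 \right)} = - \left(90 + 2\right) \left(-7 + \frac{\sqrt{1 + 4 \sqrt{1}}}{3}\right) = - 92 \left(-7 + \frac{\sqrt{1 + 4 \cdot 1}}{3}\right) = - 92 \left(-7 + \frac{\sqrt{1 + 4}}{3}\right) = - 92 \left(-7 + \frac{\sqrt{5}}{3}\right) = - (-644 + \frac{92 \sqrt{5}}{3}) = 644 - \frac{92 \sqrt{5}}{3}$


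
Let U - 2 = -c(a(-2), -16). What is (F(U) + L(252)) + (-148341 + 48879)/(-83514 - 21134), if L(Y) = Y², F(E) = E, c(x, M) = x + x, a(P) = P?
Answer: 3323146971/52324 ≈ 63511.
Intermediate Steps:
c(x, M) = 2*x
U = 6 (U = 2 - 2*(-2) = 2 - 1*(-4) = 2 + 4 = 6)
(F(U) + L(252)) + (-148341 + 48879)/(-83514 - 21134) = (6 + 252²) + (-148341 + 48879)/(-83514 - 21134) = (6 + 63504) - 99462/(-104648) = 63510 - 99462*(-1/104648) = 63510 + 49731/52324 = 3323146971/52324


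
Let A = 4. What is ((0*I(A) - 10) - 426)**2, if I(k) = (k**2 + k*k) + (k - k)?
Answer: 190096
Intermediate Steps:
I(k) = 2*k**2 (I(k) = (k**2 + k**2) + 0 = 2*k**2 + 0 = 2*k**2)
((0*I(A) - 10) - 426)**2 = ((0*(2*4**2) - 10) - 426)**2 = ((0*(2*16) - 10) - 426)**2 = ((0*32 - 10) - 426)**2 = ((0 - 10) - 426)**2 = (-10 - 426)**2 = (-436)**2 = 190096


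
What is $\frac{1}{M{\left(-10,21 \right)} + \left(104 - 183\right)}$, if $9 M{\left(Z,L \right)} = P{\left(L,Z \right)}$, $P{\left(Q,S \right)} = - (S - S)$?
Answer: $- \frac{1}{79} \approx -0.012658$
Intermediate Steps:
$P{\left(Q,S \right)} = 0$ ($P{\left(Q,S \right)} = \left(-1\right) 0 = 0$)
$M{\left(Z,L \right)} = 0$ ($M{\left(Z,L \right)} = \frac{1}{9} \cdot 0 = 0$)
$\frac{1}{M{\left(-10,21 \right)} + \left(104 - 183\right)} = \frac{1}{0 + \left(104 - 183\right)} = \frac{1}{0 - 79} = \frac{1}{-79} = - \frac{1}{79}$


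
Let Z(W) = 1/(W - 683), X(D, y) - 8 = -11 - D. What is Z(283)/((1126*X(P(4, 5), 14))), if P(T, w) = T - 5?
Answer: 1/900800 ≈ 1.1101e-6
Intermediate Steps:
P(T, w) = -5 + T
X(D, y) = -3 - D (X(D, y) = 8 + (-11 - D) = -3 - D)
Z(W) = 1/(-683 + W)
Z(283)/((1126*X(P(4, 5), 14))) = 1/((-683 + 283)*((1126*(-3 - (-5 + 4))))) = 1/((-400)*((1126*(-3 - 1*(-1))))) = -1/(1126*(-3 + 1))/400 = -1/(400*(1126*(-2))) = -1/400/(-2252) = -1/400*(-1/2252) = 1/900800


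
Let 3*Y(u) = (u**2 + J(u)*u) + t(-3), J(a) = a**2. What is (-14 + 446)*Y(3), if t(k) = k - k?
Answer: 5184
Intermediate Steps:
t(k) = 0
Y(u) = u**2/3 + u**3/3 (Y(u) = ((u**2 + u**2*u) + 0)/3 = ((u**2 + u**3) + 0)/3 = (u**2 + u**3)/3 = u**2/3 + u**3/3)
(-14 + 446)*Y(3) = (-14 + 446)*((1/3)*3**2*(1 + 3)) = 432*((1/3)*9*4) = 432*12 = 5184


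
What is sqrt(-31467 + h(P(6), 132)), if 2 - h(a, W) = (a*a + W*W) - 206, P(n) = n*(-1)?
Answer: I*sqrt(48719) ≈ 220.72*I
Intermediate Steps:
P(n) = -n
h(a, W) = 208 - W**2 - a**2 (h(a, W) = 2 - ((a*a + W*W) - 206) = 2 - ((a**2 + W**2) - 206) = 2 - ((W**2 + a**2) - 206) = 2 - (-206 + W**2 + a**2) = 2 + (206 - W**2 - a**2) = 208 - W**2 - a**2)
sqrt(-31467 + h(P(6), 132)) = sqrt(-31467 + (208 - 1*132**2 - (-1*6)**2)) = sqrt(-31467 + (208 - 1*17424 - 1*(-6)**2)) = sqrt(-31467 + (208 - 17424 - 1*36)) = sqrt(-31467 + (208 - 17424 - 36)) = sqrt(-31467 - 17252) = sqrt(-48719) = I*sqrt(48719)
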